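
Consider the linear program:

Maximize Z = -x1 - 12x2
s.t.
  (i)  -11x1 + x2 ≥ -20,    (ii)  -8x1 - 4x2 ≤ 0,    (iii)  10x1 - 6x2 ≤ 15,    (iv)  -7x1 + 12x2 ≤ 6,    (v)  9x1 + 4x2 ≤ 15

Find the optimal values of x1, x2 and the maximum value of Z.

Extreme points and Z = -x1 - 12x2:
  (15/22, -15/11) → Z = 345/22
  (-6/31, 12/31) → Z = -138/31
  (75/47, 15/94) → Z = -165/47
  (39/34, 159/136) → Z = -258/17

The optimum lies where -8x1 - 4x2 = 0 and 10x1 - 6x2 = 15.
Solving simultaneously gives x1 = 15/22, x2 = -15/11.

x1 = 15/22, x2 = -15/11, maximum Z = 345/22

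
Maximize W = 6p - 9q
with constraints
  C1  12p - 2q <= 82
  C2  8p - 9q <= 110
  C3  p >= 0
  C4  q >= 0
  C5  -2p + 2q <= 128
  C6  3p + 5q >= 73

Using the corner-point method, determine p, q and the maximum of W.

p = 278/33, q = 105/11, maximum W = -389/11

Feasible corners and W = 6p - 9q:
  (21, 85) → W = -639
  (278/33, 105/11) → W = -389/11
  (0, 64) → W = -576
  (0, 73/5) → W = -657/5

The optimum lies where 12p - 2q = 82 and 3p + 5q = 73.
Solving simultaneously gives p = 278/33, q = 105/11.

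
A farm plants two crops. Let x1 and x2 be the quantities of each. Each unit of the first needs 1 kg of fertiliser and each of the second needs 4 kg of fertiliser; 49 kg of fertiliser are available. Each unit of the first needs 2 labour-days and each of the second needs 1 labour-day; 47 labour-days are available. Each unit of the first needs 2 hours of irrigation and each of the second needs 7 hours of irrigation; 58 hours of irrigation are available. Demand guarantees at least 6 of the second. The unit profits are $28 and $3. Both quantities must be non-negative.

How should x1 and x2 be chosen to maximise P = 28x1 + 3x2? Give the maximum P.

x1 = 8, x2 = 6, maximum P = 242

Extreme points and P = 28x1 + 3x2:
  (0, 58/7) → P = 174/7
  (0, 6) → P = 18
  (8, 6) → P = 242

The optimum lies where 2x1 + 7x2 = 58 and x2 = 6.
Solving simultaneously gives x1 = 8, x2 = 6.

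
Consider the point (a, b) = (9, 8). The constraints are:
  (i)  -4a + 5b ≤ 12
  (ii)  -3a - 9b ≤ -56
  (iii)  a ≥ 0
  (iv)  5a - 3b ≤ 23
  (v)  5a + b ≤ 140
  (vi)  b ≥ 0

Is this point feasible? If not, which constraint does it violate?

(i): 4 ≤ 12 ✓
(ii): -99 ≤ -56 ✓
(iii): 9 ≥ 0 ✓
(iv): 21 ≤ 23 ✓
(v): 53 ≤ 140 ✓
(vi): 8 ≥ 0 ✓

feasible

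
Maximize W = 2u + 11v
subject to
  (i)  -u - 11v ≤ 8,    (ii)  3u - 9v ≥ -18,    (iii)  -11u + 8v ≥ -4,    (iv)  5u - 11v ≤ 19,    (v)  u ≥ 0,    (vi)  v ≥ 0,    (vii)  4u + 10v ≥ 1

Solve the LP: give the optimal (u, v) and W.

u = 12/5, v = 14/5, maximum W = 178/5

Feasible corners and W = 2u + 11v:
  (12/5, 14/5) → W = 178/5
  (0, 2) → W = 22
  (4/11, 0) → W = 8/11
  (0, 1/10) → W = 11/10
  (1/4, 0) → W = 1/2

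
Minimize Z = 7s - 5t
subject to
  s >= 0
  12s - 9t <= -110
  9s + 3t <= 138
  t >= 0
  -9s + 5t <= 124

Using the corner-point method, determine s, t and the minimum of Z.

Extreme points and Z = 7s - 5t:
  (0, 110/9) → Z = -550/9
  (0, 124/5) → Z = -124
  (304/39, 294/13) → Z = -2282/39
  (53/12, 131/4) → Z = -797/6

s = 53/12, t = 131/4, minimum Z = -797/6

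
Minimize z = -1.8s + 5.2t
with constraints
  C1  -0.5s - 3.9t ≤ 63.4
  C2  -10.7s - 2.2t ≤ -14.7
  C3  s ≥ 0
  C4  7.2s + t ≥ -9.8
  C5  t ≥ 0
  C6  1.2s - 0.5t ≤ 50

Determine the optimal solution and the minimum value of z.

Corner points and z = -1.8s + 5.2t:
  (0, 147/22) → z = 1911/55
  (147/107, 0) → z = -1323/535
  (125/3, 0) → z = -75
The feasible region is unbounded (it extends along (0, 1), (5, 12)), but z strictly increases along every unbounded feasible direction, so there is no improving ray and the minimum is attained at a vertex.

The binding constraints are t = 0 and 1.2s - 0.5t = 50.
Solving simultaneously gives s = 125/3, t = 0.

s = 125/3, t = 0, minimum z = -75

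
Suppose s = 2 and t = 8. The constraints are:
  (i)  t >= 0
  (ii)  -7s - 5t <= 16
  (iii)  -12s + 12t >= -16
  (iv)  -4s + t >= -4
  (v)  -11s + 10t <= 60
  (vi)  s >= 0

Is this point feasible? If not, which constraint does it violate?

feasible

(i): 8 ≥ 0 ✓
(ii): -54 ≤ 16 ✓
(iii): 72 ≥ -16 ✓
(iv): 0 ≥ -4 ✓
(v): 58 ≤ 60 ✓
(vi): 2 ≥ 0 ✓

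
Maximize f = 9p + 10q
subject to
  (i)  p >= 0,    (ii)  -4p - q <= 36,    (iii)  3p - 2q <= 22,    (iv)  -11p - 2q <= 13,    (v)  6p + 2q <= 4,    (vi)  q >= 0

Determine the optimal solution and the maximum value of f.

p = 0, q = 2, maximum f = 20

Extreme points and f = 9p + 10q:
  (0, 2) → f = 20
  (0, 0) → f = 0
  (2/3, 0) → f = 6

The optimum lies where p = 0 and 6p + 2q = 4.
Solving simultaneously gives p = 0, q = 2.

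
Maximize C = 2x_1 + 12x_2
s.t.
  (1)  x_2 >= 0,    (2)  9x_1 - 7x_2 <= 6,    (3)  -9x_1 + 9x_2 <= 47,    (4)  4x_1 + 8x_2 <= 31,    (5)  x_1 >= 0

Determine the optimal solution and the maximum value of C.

x_1 = 0, x_2 = 31/8, maximum C = 93/2

Feasible corners and C = 2x_1 + 12x_2:
  (2/3, 0) → C = 4/3
  (0, 0) → C = 0
  (53/20, 51/20) → C = 359/10
  (0, 31/8) → C = 93/2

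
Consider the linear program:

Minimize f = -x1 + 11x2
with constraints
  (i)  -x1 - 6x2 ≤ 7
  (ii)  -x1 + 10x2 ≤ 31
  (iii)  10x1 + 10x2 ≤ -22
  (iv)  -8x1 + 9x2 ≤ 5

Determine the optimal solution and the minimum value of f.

x1 = -31/25, x2 = -24/25, minimum f = -233/25

Extreme points and f = -x1 + 11x2:
  (-31/25, -24/25) → f = -233/25
  (-31/19, -17/19) → f = -156/19
  (-124/85, -63/85) → f = -569/85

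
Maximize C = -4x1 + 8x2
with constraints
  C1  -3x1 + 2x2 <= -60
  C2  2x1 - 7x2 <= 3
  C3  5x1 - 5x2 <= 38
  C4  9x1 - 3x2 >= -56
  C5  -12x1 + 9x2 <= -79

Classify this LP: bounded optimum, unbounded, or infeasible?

From the feasible point (224/5, 186/5), moving in the direction (5, 5) keeps every constraint satisfied while C increases without bound.

unbounded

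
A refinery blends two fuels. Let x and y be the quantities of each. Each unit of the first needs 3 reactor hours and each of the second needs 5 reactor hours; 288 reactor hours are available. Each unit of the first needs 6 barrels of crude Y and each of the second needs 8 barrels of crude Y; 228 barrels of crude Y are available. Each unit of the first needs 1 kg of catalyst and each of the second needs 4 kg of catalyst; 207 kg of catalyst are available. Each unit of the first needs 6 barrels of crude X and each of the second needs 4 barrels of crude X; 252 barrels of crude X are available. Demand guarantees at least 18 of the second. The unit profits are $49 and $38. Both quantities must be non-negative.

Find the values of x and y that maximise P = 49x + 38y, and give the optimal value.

x = 14, y = 18, maximum P = 1370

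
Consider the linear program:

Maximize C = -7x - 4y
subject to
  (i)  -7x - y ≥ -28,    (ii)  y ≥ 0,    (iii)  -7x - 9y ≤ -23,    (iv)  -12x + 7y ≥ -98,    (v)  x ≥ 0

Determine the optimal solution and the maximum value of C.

Extreme points and C = -7x - 4y:
  (4, 0) → C = -28
  (0, 28) → C = -112
  (23/7, 0) → C = -23
  (0, 23/9) → C = -92/9

At the optimal vertex, -7x - 9y = -23 and x = 0.
Solving simultaneously gives x = 0, y = 23/9.

x = 0, y = 23/9, maximum C = -92/9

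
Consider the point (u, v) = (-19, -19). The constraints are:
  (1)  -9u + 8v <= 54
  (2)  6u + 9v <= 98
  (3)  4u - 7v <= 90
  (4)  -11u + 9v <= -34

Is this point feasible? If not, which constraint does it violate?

not feasible — violates (4)

Constraint (4): -11u + 9v = 38, which is not ≤ -34. All other constraints are satisfied.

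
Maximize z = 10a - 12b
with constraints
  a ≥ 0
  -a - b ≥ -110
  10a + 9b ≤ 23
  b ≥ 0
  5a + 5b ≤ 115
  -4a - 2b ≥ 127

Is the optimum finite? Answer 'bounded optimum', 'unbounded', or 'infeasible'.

The boundaries a = 0 and 10a + 9b = 23 meet at (0, 23/9), but that point violates -4a - 2b ≥ 127. Every candidate vertex is excluded by some other constraint, so the feasible region is empty.

infeasible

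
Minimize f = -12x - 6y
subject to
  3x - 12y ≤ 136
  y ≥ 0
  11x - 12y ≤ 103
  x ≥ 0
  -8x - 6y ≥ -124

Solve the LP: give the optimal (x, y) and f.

Vertices and f = -12x - 6y:
  (103/11, 0) → f = -1236/11
  (0, 0) → f = 0
  (13, 10/3) → f = -176
  (0, 62/3) → f = -124

x = 13, y = 10/3, minimum f = -176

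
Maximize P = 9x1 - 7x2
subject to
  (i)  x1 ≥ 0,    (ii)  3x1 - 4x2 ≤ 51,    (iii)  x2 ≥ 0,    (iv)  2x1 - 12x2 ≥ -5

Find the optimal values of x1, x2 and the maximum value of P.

Feasible corners and P = 9x1 - 7x2:
  (0, 0) → P = 0
  (0, 5/12) → P = -35/12
  (17, 0) → P = 153
  (158/7, 117/28) → P = 4869/28

x1 = 158/7, x2 = 117/28, maximum P = 4869/28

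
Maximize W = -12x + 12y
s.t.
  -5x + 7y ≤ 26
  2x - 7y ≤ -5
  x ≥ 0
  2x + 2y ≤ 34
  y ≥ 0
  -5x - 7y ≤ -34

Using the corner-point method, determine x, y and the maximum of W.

x = 4/5, y = 30/7, maximum W = 1464/35

Corner points and W = -12x + 12y:
  (31/4, 37/4) → W = 18
  (4/5, 30/7) → W = 1464/35
  (38/3, 13/3) → W = -100
  (29/7, 93/49) → W = -1320/49

The binding constraints are -5x + 7y = 26 and -5x - 7y = -34.
Solving simultaneously gives x = 4/5, y = 30/7.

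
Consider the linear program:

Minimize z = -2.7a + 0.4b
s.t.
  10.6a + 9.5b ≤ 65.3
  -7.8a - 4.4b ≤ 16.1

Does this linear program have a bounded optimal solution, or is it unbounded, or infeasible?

From the feasible point (-44027/2746, 34000/1373), moving in the direction (9.5, -10.6) keeps every constraint satisfied while z decreases without bound.

unbounded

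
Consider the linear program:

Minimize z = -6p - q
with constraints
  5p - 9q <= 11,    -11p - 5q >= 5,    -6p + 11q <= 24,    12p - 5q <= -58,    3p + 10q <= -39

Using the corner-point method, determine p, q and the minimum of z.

Feasible corners and z = -6p - q:
  (-577/83, -422/83) → z = 3884/83
  (-223/31, -54/31) → z = 1392/31
  (-155/27, -98/45) → z = 1648/45
The feasible region is unbounded (it extends along (-11, -6), (-9, -5)), but z strictly increases along every unbounded feasible direction, so there is no improving ray and the minimum is attained at a vertex.

p = -155/27, q = -98/45, minimum z = 1648/45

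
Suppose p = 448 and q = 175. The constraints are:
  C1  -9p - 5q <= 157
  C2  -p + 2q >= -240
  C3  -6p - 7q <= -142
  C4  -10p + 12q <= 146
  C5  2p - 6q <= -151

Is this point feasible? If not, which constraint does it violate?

feasible

C1: -4907 ≤ 157 ✓
C2: -98 ≥ -240 ✓
C3: -3913 ≤ -142 ✓
C4: -2380 ≤ 146 ✓
C5: -154 ≤ -151 ✓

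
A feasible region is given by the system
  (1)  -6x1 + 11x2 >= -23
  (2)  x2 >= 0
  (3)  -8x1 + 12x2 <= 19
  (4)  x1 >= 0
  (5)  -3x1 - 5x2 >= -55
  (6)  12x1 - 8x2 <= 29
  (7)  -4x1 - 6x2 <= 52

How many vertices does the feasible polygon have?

4

Of the 21 pairwise boundary intersections, those satisfying every inequality are:
  (0, 0)
  (29/12, 0)
  (0, 19/12)
  (25/4, 23/4)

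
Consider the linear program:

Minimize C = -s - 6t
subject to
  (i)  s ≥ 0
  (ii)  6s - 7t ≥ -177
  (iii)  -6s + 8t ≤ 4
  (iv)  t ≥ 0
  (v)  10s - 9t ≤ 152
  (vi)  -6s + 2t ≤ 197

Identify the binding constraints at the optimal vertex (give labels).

(iii) and (v)

Vertices and C = -s - 6t:
  (0, 1/2) → C = -3
  (0, 0) → C = 0
  (626/13, 476/13) → C = -3482/13
  (76/5, 0) → C = -76/5

The minimum is at (626/13, 476/13). Substituting into each constraint, equality holds for (iii) and (v); the remaining constraints have slack.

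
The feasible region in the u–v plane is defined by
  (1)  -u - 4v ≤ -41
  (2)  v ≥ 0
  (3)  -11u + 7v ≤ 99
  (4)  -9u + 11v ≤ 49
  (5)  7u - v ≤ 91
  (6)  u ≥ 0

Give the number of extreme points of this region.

3

Intersecting each pair of boundary lines and keeping only the points that satisfy every inequality leaves:
  (255/47, 418/47)
  (405/29, 196/29)
  (525/34, 581/34)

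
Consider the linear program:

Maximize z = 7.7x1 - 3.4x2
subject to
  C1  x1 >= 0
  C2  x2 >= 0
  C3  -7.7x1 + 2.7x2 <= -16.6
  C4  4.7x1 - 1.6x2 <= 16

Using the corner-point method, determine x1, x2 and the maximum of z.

x1 = 160/47, x2 = 0, maximum z = 1232/47

Feasible corners and z = 7.7x1 - 3.4x2:
  (166/77, 0) → z = 83/5
  (160/47, 0) → z = 1232/47
  (1664/37, 4518/37) → z = -12742/185

At the optimal vertex, x2 = 0 and 4.7x1 - 1.6x2 = 16.
Solving simultaneously gives x1 = 160/47, x2 = 0.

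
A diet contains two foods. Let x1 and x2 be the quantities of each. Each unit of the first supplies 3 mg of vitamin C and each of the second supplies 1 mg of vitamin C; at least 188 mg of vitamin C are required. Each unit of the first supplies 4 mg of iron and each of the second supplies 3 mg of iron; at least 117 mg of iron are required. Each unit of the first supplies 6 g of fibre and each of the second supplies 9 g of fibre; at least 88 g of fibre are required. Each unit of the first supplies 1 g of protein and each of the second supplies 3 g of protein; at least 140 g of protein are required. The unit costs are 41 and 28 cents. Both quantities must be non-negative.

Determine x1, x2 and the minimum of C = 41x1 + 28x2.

x1 = 53, x2 = 29, minimum C = 2985

Vertices and C = 41x1 + 28x2:
  (0, 188) → C = 5264
  (140, 0) → C = 5740
  (53, 29) → C = 2985
The feasible region is unbounded (it extends along (0, 1), (1, 0)), but C strictly increases along every unbounded feasible direction, so there is no improving ray and the minimum is attained at a vertex.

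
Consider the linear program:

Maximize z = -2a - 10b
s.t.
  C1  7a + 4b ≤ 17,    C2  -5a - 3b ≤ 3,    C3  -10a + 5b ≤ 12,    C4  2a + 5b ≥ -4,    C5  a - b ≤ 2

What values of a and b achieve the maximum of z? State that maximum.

a = 6/7, b = -8/7, maximum z = 68/7

The optimum lies where 2a + 5b = -4 and a - b = 2.
Solving simultaneously gives a = 6/7, b = -8/7.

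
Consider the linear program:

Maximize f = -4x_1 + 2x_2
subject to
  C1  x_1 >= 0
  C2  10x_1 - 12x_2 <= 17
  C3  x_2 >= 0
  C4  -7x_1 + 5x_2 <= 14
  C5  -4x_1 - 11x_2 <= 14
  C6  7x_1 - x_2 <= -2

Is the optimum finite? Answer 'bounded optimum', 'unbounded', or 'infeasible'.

bounded optimum

Corner points and f = -4x_1 + 2x_2:
  (0, 14/5) → f = 28/5
  (0, 2) → f = 4
  (1/7, 3) → f = 38/7
The feasible region has finitely many vertices and no improving ray; the maximum is 28/5 at (0, 14/5).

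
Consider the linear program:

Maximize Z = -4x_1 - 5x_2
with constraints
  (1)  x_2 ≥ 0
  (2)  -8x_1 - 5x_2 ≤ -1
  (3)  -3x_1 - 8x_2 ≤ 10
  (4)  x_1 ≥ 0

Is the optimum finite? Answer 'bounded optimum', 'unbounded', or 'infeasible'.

bounded optimum

Feasible corners and Z = -4x_1 - 5x_2:
  (1/8, 0) → Z = -1/2
  (0, 1/5) → Z = -1
The feasible region has finitely many vertices and no improving ray; the maximum is -1/2 at (1/8, 0).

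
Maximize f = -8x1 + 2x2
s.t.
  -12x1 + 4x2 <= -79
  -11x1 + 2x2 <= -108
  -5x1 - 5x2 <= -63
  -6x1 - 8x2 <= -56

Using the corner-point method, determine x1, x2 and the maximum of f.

x1 = 137/10, x2 = 427/20, maximum f = -669/10

Corner points and f = -8x1 + 2x2:
  (137/10, 427/20) → f = -669/10
  (666/65, 153/65) → f = -5022/65
  (112/5, -49/5) → f = -994/5
The feasible region is unbounded (it extends along (1, 3), (4, -3)), but f strictly decreases along every unbounded feasible direction, so there is no improving ray and the maximum is attained at a vertex.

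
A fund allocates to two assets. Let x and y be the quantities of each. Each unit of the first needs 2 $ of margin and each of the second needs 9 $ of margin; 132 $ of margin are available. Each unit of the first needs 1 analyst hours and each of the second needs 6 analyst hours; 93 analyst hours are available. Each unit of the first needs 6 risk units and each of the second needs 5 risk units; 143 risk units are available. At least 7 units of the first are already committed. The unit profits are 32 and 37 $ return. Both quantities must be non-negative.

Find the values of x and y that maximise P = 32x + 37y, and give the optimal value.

Extreme points and P = 32x + 37y:
  (143/6, 0) → P = 2288/3
  (7, 0) → P = 224
  (57/4, 23/2) → P = 1763/2
  (7, 118/9) → P = 6382/9

The binding constraints are 2x + 9y = 132 and 6x + 5y = 143.
Solving simultaneously gives x = 57/4, y = 23/2.

x = 57/4, y = 23/2, maximum P = 1763/2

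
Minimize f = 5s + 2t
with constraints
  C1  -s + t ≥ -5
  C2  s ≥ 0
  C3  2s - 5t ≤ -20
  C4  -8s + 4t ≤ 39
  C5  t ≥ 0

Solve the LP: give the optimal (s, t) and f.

Feasible corners and f = 5s + 2t:
  (15, 10) → f = 95
  (0, 4) → f = 8
  (0, 39/4) → f = 39/2
The feasible region is unbounded (it extends along (1, 1), (1, 2)), but f strictly increases along every unbounded feasible direction, so there is no improving ray and the minimum is attained at a vertex.

s = 0, t = 4, minimum f = 8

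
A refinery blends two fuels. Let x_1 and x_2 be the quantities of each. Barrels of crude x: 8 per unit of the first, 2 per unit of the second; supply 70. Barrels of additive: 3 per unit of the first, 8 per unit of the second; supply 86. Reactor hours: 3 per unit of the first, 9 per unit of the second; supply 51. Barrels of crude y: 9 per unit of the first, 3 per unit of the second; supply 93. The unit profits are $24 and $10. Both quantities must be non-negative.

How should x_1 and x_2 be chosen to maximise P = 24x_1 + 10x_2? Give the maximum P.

x_1 = 8, x_2 = 3, maximum P = 222

Feasible corners and P = 24x_1 + 10x_2:
  (0, 0) → P = 0
  (0, 17/3) → P = 170/3
  (35/4, 0) → P = 210
  (8, 3) → P = 222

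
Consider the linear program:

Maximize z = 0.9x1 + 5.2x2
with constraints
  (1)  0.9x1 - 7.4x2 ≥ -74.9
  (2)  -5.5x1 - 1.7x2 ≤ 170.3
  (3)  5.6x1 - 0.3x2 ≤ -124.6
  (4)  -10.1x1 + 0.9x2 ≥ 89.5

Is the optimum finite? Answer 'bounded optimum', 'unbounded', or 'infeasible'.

Vertices and z = 0.9x1 + 5.2x2:
  (-138755/4223, 25868/4223) → z = 96341/42230
  (-89957/4117, 30730/4117) → z = 788347/41170
  (-26291/1117, -26838/1117) → z = -326439/2234
The feasible region has finitely many vertices and no improving ray; the maximum is 788347/41170 at (-89957/4117, 30730/4117).

bounded optimum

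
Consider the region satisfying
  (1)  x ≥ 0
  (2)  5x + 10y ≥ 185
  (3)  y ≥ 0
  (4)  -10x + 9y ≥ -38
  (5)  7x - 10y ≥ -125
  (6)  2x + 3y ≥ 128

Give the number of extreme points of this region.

Of the 15 pairwise boundary intersections, those satisfying every inequality are:
  (1505/37, 1516/37)
  (211/8, 301/12)
  (905/41, 1146/41)

3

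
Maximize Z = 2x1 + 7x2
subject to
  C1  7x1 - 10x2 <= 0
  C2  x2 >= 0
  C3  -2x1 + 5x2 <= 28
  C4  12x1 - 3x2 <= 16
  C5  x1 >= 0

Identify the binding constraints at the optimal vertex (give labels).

C3 and C4

Vertices and Z = 2x1 + 7x2:
  (0, 0) → Z = 0
  (160/99, 112/99) → Z = 368/33
  (82/27, 184/27) → Z = 484/9
  (0, 28/5) → Z = 196/5

The maximum is at (82/27, 184/27). Substituting into each constraint, equality holds for C3 and C4; the remaining constraints have slack.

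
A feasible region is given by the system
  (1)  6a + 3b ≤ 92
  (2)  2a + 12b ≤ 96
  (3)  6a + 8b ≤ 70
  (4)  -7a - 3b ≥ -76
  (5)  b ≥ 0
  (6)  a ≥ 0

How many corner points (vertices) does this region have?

5

Pairwise boundary intersections that survive every other constraint:
  (9/7, 109/14)
  (0, 8)
  (199/19, 17/19)
  (76/7, 0)
  (0, 0)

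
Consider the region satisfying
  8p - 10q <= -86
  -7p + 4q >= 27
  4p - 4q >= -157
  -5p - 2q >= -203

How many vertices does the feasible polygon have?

4

Pairwise boundary intersections that survive every other constraint:
  (37/19, 193/19)
  (-613/4, -114)
  (379/17, 778/17)
  (249/14, 1597/28)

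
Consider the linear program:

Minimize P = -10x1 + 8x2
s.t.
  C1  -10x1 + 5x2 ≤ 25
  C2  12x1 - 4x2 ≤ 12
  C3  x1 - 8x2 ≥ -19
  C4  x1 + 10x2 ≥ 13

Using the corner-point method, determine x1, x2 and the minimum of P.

Feasible corners and P = -10x1 + 8x2:
  (-7/5, 11/5) → P = 158/5
  (-37/21, 31/21) → P = 206/7
  (43/23, 60/23) → P = 50/23
  (43/31, 36/31) → P = -142/31

x1 = 43/31, x2 = 36/31, minimum P = -142/31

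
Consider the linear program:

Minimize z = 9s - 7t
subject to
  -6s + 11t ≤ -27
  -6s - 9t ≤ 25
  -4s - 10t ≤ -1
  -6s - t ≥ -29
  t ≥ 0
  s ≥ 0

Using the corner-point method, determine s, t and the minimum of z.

s = 9/2, t = 0, minimum z = 81/2

Vertices and z = 9s - 7t:
  (173/36, 1/6) → z = 505/12
  (9/2, 0) → z = 81/2
  (29/6, 0) → z = 87/2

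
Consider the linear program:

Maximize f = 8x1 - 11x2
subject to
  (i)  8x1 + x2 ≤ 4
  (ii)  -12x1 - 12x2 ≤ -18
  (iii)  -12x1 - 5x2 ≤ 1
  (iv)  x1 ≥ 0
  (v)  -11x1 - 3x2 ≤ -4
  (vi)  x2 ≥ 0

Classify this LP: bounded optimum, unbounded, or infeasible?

bounded optimum

Feasible corners and f = 8x1 - 11x2:
  (5/14, 8/7) → f = -68/7
  (0, 4) → f = -44
  (0, 3/2) → f = -33/2
The feasible region has finitely many vertices and no improving ray; the maximum is -68/7 at (5/14, 8/7).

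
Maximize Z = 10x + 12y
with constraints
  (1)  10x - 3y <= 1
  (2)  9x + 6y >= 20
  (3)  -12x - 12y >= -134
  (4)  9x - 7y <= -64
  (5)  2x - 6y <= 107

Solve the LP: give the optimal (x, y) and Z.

Corner points and Z = 10x + 12y:
  (-47/3, 161/6) → Z = 496/3
  (-244/117, 84/13) → Z = 6632/117
  (85/96, 329/32) → Z = 6347/48

The binding constraints are 9x + 6y = 20 and -12x - 12y = -134.
Solving simultaneously gives x = -47/3, y = 161/6.

x = -47/3, y = 161/6, maximum Z = 496/3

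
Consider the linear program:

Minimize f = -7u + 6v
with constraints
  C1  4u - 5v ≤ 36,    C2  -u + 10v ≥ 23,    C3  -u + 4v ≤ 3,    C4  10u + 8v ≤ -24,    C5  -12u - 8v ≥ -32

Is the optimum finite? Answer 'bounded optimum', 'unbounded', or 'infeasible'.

The boundaries 4u - 5v = 36 and 10u + 8v = -24 meet at (84/41, -228/41), but that point violates -u + 10v ≥ 23. Every candidate vertex is excluded by some other constraint, so the feasible region is empty.

infeasible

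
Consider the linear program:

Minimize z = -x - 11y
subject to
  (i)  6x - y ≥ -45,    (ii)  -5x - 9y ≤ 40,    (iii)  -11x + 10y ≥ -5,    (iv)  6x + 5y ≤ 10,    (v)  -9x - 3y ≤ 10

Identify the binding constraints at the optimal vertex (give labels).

(iv) and (v)

Corner points and z = -x - 11y:
  (25/23, 16/23) → z = -201/23
  (-85/123, -155/123) → z = 1790/123
  (-80/27, 50/9) → z = -1570/27

The minimum is at (-80/27, 50/9). Substituting into each constraint, equality holds for (iv) and (v); the remaining constraints have slack.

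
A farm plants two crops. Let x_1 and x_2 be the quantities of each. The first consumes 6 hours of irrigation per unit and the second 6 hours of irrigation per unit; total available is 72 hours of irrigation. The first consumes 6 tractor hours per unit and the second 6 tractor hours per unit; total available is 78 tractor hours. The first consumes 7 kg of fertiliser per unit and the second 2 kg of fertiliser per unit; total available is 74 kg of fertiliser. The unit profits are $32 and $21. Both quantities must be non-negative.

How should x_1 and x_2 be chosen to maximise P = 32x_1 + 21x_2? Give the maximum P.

Feasible corners and P = 32x_1 + 21x_2:
  (0, 0) → P = 0
  (0, 12) → P = 252
  (74/7, 0) → P = 2368/7
  (10, 2) → P = 362

The binding constraints are 6x_1 + 6x_2 = 72 and 7x_1 + 2x_2 = 74.
Solving simultaneously gives x_1 = 10, x_2 = 2.

x_1 = 10, x_2 = 2, maximum P = 362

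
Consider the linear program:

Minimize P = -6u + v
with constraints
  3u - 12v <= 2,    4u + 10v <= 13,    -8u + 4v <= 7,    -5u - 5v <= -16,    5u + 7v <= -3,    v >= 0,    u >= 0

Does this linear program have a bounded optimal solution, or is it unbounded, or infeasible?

infeasible

The boundaries v = 0 and u = 0 meet at (0, 0), but that point violates -5u - 5v ≤ -16. Every candidate vertex is excluded by some other constraint, so the feasible region is empty.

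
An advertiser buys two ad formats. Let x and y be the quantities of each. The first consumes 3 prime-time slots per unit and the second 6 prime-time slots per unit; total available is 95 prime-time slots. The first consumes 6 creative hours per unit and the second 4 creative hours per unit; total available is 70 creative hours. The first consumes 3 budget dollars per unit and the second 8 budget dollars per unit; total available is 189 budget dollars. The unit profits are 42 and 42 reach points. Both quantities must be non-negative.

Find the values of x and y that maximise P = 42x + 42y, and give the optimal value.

x = 5/3, y = 15, maximum P = 700

Feasible corners and P = 42x + 42y:
  (0, 0) → P = 0
  (0, 95/6) → P = 665
  (35/3, 0) → P = 490
  (5/3, 15) → P = 700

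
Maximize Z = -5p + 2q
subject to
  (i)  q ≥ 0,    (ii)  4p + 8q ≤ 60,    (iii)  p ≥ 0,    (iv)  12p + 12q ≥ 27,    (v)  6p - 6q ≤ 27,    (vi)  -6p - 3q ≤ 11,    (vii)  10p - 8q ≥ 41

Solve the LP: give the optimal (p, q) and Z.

Corner points and Z = -5p + 2q:
  (9/2, 0) → Z = -45/2
  (41/10, 0) → Z = -41/2
  (8, 7/2) → Z = -33
  (101/14, 109/28) → Z = -198/7

p = 41/10, q = 0, maximum Z = -41/2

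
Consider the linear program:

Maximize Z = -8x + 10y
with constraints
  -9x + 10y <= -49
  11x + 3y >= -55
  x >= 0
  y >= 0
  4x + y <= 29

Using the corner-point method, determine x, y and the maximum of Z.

Vertices and Z = -8x + 10y:
  (49/9, 0) → Z = -392/9
  (339/49, 65/49) → Z = -2062/49
  (29/4, 0) → Z = -58

The optimum lies where -9x + 10y = -49 and 4x + y = 29.
Solving simultaneously gives x = 339/49, y = 65/49.

x = 339/49, y = 65/49, maximum Z = -2062/49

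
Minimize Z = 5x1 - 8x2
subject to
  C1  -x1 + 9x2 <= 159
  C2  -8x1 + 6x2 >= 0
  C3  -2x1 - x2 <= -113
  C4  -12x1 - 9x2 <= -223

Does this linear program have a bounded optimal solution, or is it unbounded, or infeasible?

The boundaries -x1 + 9x2 = 159 and -8x1 + 6x2 = 0 meet at (159/11, 212/11), but that point violates -2x1 - x2 ≤ -113. Every candidate vertex is excluded by some other constraint, so the feasible region is empty.

infeasible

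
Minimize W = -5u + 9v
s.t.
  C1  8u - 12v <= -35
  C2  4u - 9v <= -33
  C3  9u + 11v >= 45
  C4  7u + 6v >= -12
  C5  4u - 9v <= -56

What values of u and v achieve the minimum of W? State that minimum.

u = 119/8, v = 77/6, minimum W = 329/8

Vertices and W = -5u + 9v:
  (119/8, 77/6) → W = 329/8
  (-402/23, 423/23) → W = 5817/23
  (-211/125, 684/125) → W = 7211/125
The feasible region is unbounded (it extends along (-6, 7), (3, 2)), but W strictly increases along every unbounded feasible direction, so there is no improving ray and the minimum is attained at a vertex.

The binding constraints are 8u - 12v = -35 and 4u - 9v = -56.
Solving simultaneously gives u = 119/8, v = 77/6.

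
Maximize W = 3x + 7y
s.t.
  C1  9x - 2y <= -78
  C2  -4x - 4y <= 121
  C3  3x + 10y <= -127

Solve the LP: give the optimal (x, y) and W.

x = -517/48, y = -303/32, maximum W = -3155/32

Extreme points and W = 3x + 7y:
  (-277/22, -777/44) → W = -7101/44
  (-517/48, -303/32) → W = -3155/32
  (-351/14, -145/28) → W = -3121/28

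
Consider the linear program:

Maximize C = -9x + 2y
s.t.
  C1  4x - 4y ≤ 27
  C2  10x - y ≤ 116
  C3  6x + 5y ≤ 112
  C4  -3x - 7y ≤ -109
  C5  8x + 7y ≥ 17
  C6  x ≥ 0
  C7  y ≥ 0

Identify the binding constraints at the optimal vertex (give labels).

Extreme points and C = -9x + 2y:
  (239/27, 106/9) → C = -505/9
  (0, 112/5) → C = 224/5
  (0, 109/7) → C = 218/7

The maximum is at (0, 112/5). Substituting into each constraint, equality holds for C3 and C6; the remaining constraints have slack.

C3 and C6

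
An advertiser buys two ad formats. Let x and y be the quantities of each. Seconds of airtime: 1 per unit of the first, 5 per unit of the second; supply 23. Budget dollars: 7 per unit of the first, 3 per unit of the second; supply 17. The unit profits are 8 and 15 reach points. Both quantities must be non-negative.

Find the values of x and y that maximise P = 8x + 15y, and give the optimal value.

x = 1/2, y = 9/2, maximum P = 143/2

Extreme points and P = 8x + 15y:
  (0, 0) → P = 0
  (0, 23/5) → P = 69
  (17/7, 0) → P = 136/7
  (1/2, 9/2) → P = 143/2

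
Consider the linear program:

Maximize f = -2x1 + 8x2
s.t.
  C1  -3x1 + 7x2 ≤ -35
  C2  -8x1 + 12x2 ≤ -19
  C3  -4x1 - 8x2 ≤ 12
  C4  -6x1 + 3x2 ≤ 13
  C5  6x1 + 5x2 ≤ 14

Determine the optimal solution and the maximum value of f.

Vertices and f = -2x1 + 8x2:
  (49/13, -44/13) → f = -450/13
  (91/19, -56/19) → f = -630/19
  (43/7, -32/7) → f = -342/7

At the optimal vertex, -3x1 + 7x2 = -35 and 6x1 + 5x2 = 14.
Solving simultaneously gives x1 = 91/19, x2 = -56/19.

x1 = 91/19, x2 = -56/19, maximum f = -630/19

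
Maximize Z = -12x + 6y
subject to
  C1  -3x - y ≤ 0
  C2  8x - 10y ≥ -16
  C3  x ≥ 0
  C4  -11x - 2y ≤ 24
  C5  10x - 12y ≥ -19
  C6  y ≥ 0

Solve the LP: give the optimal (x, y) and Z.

x = 0, y = 19/12, maximum Z = 19/2

Feasible corners and Z = -12x + 6y:
  (0, 0) → Z = 0
  (1/2, 2) → Z = 6
  (0, 19/12) → Z = 19/2
The feasible region is unbounded (it extends along (5, 4), (1, 0)), but Z strictly decreases along every unbounded feasible direction, so there is no improving ray and the maximum is attained at a vertex.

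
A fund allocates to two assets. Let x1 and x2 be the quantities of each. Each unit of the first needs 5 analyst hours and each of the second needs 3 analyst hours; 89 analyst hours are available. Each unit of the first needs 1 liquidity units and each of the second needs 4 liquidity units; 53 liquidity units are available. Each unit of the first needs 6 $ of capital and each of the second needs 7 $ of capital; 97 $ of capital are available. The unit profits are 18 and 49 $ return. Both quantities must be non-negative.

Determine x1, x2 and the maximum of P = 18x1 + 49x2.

Feasible corners and P = 18x1 + 49x2:
  (0, 0) → P = 0
  (0, 53/4) → P = 2597/4
  (97/6, 0) → P = 291
  (1, 13) → P = 655

The optimum lies where x1 + 4x2 = 53 and 6x1 + 7x2 = 97.
Solving simultaneously gives x1 = 1, x2 = 13.

x1 = 1, x2 = 13, maximum P = 655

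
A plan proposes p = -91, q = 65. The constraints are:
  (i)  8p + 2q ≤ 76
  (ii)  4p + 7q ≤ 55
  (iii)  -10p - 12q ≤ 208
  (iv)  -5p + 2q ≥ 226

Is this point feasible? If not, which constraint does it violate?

Constraint (ii): 4p + 7q = 91, which is not ≤ 55. All other constraints are satisfied.

not feasible — violates (ii)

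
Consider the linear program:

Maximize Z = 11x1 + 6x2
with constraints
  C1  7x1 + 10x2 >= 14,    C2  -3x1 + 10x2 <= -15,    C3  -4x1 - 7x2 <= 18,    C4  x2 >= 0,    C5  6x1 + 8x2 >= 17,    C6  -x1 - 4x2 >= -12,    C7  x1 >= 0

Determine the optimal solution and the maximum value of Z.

Corner points and Z = 11x1 + 6x2:
  (5, 0) → Z = 55
  (90/11, 21/22) → Z = 1053/11
  (12, 0) → Z = 132

The optimum lies where x2 = 0 and -x1 - 4x2 = -12.
Solving simultaneously gives x1 = 12, x2 = 0.

x1 = 12, x2 = 0, maximum Z = 132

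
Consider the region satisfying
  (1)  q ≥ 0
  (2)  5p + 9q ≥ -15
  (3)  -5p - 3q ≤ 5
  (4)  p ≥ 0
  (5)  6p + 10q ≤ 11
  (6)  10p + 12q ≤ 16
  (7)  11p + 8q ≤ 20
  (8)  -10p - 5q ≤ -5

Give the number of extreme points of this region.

5

Of the 28 pairwise boundary intersections, those satisfying every inequality are:
  (8/5, 0)
  (1/2, 0)
  (0, 11/10)
  (0, 1)
  (1, 1/2)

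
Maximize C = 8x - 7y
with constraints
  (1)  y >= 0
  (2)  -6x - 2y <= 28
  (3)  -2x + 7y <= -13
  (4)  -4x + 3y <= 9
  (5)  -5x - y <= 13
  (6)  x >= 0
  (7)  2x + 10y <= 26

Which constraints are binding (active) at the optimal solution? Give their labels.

Extreme points and C = 8x - 7y:
  (13/2, 0) → C = 52
  (13, 0) → C = 104
  (156/17, 13/17) → C = 1157/17

The maximum is at (13, 0). Substituting into each constraint, equality holds for (1) and (7); the remaining constraints have slack.

(1) and (7)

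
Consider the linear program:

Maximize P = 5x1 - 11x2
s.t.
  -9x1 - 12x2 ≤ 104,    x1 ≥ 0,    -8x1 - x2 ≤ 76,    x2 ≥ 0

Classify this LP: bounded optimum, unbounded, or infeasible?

unbounded

From the feasible point (0, 0), moving in the direction (1, 0) keeps every constraint satisfied while P increases without bound.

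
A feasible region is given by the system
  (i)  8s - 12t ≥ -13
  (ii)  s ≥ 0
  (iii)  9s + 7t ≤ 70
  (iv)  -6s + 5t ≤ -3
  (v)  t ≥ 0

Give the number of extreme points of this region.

4

Pairwise boundary intersections that survive every other constraint:
  (749/164, 677/164)
  (101/32, 51/16)
  (70/9, 0)
  (1/2, 0)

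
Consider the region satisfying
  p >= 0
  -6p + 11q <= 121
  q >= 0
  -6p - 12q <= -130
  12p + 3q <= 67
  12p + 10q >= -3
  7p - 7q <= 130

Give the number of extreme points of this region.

Intersecting each pair of boundary lines and keeping only the points that satisfy every inequality leaves:
  (0, 11)
  (0, 65/6)
  (187/75, 309/25)
  (23/7, 193/21)

4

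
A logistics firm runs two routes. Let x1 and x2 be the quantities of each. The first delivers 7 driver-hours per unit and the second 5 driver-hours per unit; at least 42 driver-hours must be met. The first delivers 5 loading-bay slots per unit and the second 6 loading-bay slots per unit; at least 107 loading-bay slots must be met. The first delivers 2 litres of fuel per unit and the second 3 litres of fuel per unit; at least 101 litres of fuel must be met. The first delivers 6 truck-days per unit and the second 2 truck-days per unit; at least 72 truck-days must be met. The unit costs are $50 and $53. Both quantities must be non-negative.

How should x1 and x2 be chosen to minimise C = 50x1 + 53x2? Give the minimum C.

Feasible corners and C = 50x1 + 53x2:
  (0, 36) → C = 1908
  (101/2, 0) → C = 2525
  (1, 33) → C = 1799
The feasible region is unbounded (it extends along (0, 1), (1, 0)), but C strictly increases along every unbounded feasible direction, so there is no improving ray and the minimum is attained at a vertex.

x1 = 1, x2 = 33, minimum C = 1799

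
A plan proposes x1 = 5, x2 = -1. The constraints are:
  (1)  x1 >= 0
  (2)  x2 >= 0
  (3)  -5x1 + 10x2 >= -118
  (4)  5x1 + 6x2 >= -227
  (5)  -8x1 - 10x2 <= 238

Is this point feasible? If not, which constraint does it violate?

not feasible — violates (2)

Constraint (2): x2 = -1, which is not ≥ 0. All other constraints are satisfied.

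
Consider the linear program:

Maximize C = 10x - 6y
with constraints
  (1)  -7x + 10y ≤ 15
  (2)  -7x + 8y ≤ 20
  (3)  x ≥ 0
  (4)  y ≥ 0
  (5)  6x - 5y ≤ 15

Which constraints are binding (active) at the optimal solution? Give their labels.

(1) and (5)

Vertices and C = 10x - 6y:
  (0, 3/2) → C = -9
  (9, 39/5) → C = 216/5
  (0, 0) → C = 0
  (5/2, 0) → C = 25

The maximum is at (9, 39/5). Substituting into each constraint, equality holds for (1) and (5); the remaining constraints have slack.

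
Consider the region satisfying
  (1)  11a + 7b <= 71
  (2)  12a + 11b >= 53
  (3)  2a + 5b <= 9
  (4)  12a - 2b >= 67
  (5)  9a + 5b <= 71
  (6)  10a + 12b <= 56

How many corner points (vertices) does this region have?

Intersecting each pair of boundary lines and keeping only the points that satisfy every inequality leaves:
  (410/37, -269/37)
  (230/31, -47/31)
  (281/52, -14/13)
  (353/64, -13/32)
  (86/13, -11/13)

5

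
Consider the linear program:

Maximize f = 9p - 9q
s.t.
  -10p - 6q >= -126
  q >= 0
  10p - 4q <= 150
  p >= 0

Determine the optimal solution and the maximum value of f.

Corner points and f = 9p - 9q:
  (63/5, 0) → f = 567/5
  (0, 21) → f = -189
  (0, 0) → f = 0

p = 63/5, q = 0, maximum f = 567/5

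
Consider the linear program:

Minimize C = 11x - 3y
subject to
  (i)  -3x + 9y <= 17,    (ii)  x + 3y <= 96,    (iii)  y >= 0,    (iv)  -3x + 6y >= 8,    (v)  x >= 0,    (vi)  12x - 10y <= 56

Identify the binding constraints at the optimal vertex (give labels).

(i) and (v)

Extreme points and C = 11x - 3y:
  (10/3, 3) → C = 83/3
  (0, 17/9) → C = -17/3
  (0, 4/3) → C = -4

The minimum is at (0, 17/9). Substituting into each constraint, equality holds for (i) and (v); the remaining constraints have slack.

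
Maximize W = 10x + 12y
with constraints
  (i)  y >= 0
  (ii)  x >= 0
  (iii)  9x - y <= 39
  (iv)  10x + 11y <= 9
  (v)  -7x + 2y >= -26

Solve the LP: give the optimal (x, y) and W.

x = 0, y = 9/11, maximum W = 108/11

Feasible corners and W = 10x + 12y:
  (0, 0) → W = 0
  (9/10, 0) → W = 9
  (0, 9/11) → W = 108/11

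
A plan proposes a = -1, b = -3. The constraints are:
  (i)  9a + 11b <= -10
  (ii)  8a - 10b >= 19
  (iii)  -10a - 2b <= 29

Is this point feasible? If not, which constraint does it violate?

(i): -42 ≤ -10 ✓
(ii): 22 ≥ 19 ✓
(iii): 16 ≤ 29 ✓

feasible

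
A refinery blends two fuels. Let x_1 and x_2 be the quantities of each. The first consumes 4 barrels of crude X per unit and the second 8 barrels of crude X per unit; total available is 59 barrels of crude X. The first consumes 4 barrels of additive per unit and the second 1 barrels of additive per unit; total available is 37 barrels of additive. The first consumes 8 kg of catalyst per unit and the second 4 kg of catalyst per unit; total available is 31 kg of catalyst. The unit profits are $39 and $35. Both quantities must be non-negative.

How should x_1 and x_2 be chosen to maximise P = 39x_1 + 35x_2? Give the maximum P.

Vertices and P = 39x_1 + 35x_2:
  (0, 0) → P = 0
  (0, 59/8) → P = 2065/8
  (31/8, 0) → P = 1209/8
  (1/4, 29/4) → P = 527/2

The binding constraints are 4x_1 + 8x_2 = 59 and 8x_1 + 4x_2 = 31.
Solving simultaneously gives x_1 = 1/4, x_2 = 29/4.

x_1 = 1/4, x_2 = 29/4, maximum P = 527/2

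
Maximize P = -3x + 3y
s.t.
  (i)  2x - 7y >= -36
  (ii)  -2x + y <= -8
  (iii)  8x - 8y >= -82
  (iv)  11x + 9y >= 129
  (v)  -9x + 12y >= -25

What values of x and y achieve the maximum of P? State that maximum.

Vertices and P = -3x + 3y:
  (23/3, 22/3) → P = -1
  (607/39, 374/39) → P = -233/13
  (201/29, 170/29) → P = -93/29
  (591/71, 886/213) → P = -887/71

At the optimal vertex, 2x - 7y = -36 and -2x + y = -8.
Solving simultaneously gives x = 23/3, y = 22/3.

x = 23/3, y = 22/3, maximum P = -1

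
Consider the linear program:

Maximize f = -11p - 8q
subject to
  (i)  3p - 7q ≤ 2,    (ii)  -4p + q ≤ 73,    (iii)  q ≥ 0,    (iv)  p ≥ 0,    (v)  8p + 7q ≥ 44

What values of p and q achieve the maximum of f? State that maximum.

Vertices and f = -11p - 8q:
  (46/11, 116/77) → f = -4470/77
  (0, 73) → f = -584
  (0, 44/7) → f = -352/7
The feasible region is unbounded (it extends along (1, 4), (7, 3)), but f strictly decreases along every unbounded feasible direction, so there is no improving ray and the maximum is attained at a vertex.

p = 0, q = 44/7, maximum f = -352/7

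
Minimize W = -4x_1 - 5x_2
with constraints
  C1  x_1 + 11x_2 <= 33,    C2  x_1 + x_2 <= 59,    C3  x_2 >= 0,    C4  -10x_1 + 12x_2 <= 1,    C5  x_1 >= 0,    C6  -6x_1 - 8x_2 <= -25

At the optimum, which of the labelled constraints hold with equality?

C1 and C3

Vertices and W = -4x_1 - 5x_2:
  (33, 0) → W = -132
  (385/122, 331/122) → W = -3195/122
  (25/6, 0) → W = -50/3
  (73/38, 32/19) → W = -306/19

The minimum is at (33, 0). Substituting into each constraint, equality holds for C1 and C3; the remaining constraints have slack.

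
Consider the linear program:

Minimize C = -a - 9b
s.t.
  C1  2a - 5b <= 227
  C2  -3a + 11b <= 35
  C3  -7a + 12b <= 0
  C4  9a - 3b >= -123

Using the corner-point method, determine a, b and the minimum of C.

Vertices and C = -a - 9b:
  (2672/7, 751/7) → C = -9431/7
  (-432/13, -763/13) → C = 7299/13
  (420/41, 245/41) → C = -2625/41
  (-492/29, -287/29) → C = 3075/29

a = 2672/7, b = 751/7, minimum C = -9431/7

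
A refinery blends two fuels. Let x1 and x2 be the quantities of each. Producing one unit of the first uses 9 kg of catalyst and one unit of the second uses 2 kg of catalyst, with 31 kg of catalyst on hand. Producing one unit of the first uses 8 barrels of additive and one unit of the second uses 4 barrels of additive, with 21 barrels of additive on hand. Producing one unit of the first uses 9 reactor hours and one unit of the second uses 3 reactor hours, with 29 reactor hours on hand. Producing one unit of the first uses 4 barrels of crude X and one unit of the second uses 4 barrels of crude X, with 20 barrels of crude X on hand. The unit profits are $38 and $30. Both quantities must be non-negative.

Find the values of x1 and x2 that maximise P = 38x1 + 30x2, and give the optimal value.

At the optimal vertex, 8x1 + 4x2 = 21 and 4x1 + 4x2 = 20.
Solving simultaneously gives x1 = 1/4, x2 = 19/4.

x1 = 1/4, x2 = 19/4, maximum P = 152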